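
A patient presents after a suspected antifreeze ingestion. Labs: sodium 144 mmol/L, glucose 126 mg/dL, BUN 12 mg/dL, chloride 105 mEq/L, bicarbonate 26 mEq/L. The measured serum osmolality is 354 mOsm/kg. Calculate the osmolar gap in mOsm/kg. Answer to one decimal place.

54.7 mOsm/kg

Calculated osmolality = 2·Na + glucose/18 + BUN/2.8
= 2·144 + 126/18 + 12/2.8
= 288 + 7 + 4.29
= 299.29 mOsm/kg ≈ 299.3 mOsm/kg
Osmolar gap = measured − calculated = 354 − 299.3 = 54.7 mOsm/kg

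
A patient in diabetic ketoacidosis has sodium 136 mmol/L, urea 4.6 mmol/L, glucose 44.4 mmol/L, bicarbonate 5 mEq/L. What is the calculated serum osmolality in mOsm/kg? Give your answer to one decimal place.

321.0 mOsm/kg

Calculated osmolality = 2·Na + glucose + urea
= 2·136 + 44.4 + 4.6
= 272 + 44.40 + 4.60
= 321 mOsm/kg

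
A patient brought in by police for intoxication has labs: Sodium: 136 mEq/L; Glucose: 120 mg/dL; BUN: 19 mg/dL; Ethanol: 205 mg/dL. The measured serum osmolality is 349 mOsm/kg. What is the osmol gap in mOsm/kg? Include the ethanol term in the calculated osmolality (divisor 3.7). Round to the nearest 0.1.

Calculated osmolality = 2·Na + glucose/18 + BUN/2.8 + ethanol/3.7
= 2·136 + 120/18 + 19/2.8 + 205/3.7
= 272 + 6.67 + 6.79 + 55.41
= 340.87 mOsm/kg ≈ 340.9 mOsm/kg
Osmolar gap = measured − calculated = 349 − 340.9 = 8.1 mOsm/kg

8.1 mOsm/kg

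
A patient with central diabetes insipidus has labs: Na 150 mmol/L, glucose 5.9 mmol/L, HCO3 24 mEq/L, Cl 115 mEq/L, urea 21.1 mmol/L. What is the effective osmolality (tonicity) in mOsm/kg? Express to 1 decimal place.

305.9 mOsm/kg

Effective osmolality excludes urea (freely permeant across cell membranes):
2·Na + glucose
= 2·150 + 5.9
= 300 + 5.9
= 305.9 mOsm/kg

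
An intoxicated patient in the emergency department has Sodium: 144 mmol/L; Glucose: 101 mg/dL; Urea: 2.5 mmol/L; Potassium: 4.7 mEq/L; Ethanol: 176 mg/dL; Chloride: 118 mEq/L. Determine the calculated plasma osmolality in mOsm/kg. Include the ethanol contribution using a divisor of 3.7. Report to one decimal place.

Calculated osmolality = 2·Na + glucose/18 + urea + ethanol/3.7
= 2·144 + 101/18 + 2.5 + 176/3.7
= 288 + 5.61 + 2.50 + 47.57
= 343.68 mOsm/kg

343.7 mOsm/kg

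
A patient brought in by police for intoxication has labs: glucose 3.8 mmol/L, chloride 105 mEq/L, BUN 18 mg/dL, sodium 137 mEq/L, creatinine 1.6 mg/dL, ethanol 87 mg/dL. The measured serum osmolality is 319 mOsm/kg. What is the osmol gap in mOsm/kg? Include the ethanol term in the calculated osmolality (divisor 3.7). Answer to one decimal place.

11.3 mOsm/kg

Calculated osmolality = 2·Na + glucose + BUN/2.8 + ethanol/3.7
= 2·137 + 3.8 + 18/2.8 + 87/3.7
= 274 + 3.80 + 6.43 + 23.51
= 307.74 mOsm/kg ≈ 307.7 mOsm/kg
Osmolar gap = measured − calculated = 319 − 307.7 = 11.3 mOsm/kg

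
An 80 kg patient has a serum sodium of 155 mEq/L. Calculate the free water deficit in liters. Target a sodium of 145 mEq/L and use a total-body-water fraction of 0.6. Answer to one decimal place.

3.3 L

TBW = 0.6 · 80 = 48 L
Free water deficit = TBW · (Na/145 − 1)
= 48 · (155/145 − 1)
= 48 · 0.069
= 3.31 L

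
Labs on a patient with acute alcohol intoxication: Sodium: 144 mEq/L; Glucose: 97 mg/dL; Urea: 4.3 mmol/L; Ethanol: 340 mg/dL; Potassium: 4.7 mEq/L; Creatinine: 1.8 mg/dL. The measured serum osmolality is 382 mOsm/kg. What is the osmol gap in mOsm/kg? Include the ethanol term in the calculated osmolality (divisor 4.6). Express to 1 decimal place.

10.4 mOsm/kg

Calculated osmolality = 2·Na + glucose/18 + urea + ethanol/4.6
= 2·144 + 97/18 + 4.3 + 340/4.6
= 288 + 5.39 + 4.30 + 73.91
= 371.6 mOsm/kg ≈ 371.6 mOsm/kg
Osmolar gap = measured − calculated = 382 − 371.6 = 10.4 mOsm/kg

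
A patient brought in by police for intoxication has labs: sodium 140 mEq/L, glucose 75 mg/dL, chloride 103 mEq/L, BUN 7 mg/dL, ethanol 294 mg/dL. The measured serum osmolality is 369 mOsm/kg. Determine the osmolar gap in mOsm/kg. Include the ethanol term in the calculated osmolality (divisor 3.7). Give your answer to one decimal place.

Calculated osmolality = 2·Na + glucose/18 + BUN/2.8 + ethanol/3.7
= 2·140 + 75/18 + 7/2.8 + 294/3.7
= 280 + 4.17 + 2.50 + 79.46
= 366.13 mOsm/kg ≈ 366.1 mOsm/kg
Osmolar gap = measured − calculated = 369 − 366.1 = 2.9 mOsm/kg

2.9 mOsm/kg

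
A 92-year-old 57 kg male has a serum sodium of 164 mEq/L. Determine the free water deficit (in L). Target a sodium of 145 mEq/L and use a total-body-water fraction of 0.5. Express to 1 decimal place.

3.7 L

TBW = 0.5 · 57 = 28.5 L
Free water deficit = TBW · (Na/145 − 1)
= 28.5 · (164/145 − 1)
= 28.5 · 0.131
= 3.73 L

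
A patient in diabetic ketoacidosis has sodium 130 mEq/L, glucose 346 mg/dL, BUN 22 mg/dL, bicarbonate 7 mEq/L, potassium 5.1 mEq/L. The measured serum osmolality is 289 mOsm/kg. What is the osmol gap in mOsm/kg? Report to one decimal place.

Calculated osmolality = 2·Na + glucose/18 + BUN/2.8
= 2·130 + 346/18 + 22/2.8
= 260 + 19.22 + 7.86
= 287.08 mOsm/kg ≈ 287.1 mOsm/kg
Osmolar gap = measured − calculated = 289 − 287.1 = 1.9 mOsm/kg

1.9 mOsm/kg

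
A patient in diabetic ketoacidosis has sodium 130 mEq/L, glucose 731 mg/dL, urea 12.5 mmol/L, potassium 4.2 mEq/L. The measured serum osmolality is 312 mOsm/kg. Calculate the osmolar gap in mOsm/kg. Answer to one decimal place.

Calculated osmolality = 2·Na + glucose/18 + urea
= 2·130 + 731/18 + 12.5
= 260 + 40.61 + 12.50
= 313.11 mOsm/kg ≈ 313.1 mOsm/kg
Osmolar gap = measured − calculated = 312 − 313.1 = -1.1 mOsm/kg

-1.1 mOsm/kg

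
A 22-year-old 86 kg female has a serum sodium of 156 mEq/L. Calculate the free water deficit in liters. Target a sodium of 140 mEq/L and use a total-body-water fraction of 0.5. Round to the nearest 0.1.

4.9 L

TBW = 0.5 · 86 = 43 L
Free water deficit = TBW · (Na/140 − 1)
= 43 · (156/140 − 1)
= 43 · 0.1143
= 4.91 L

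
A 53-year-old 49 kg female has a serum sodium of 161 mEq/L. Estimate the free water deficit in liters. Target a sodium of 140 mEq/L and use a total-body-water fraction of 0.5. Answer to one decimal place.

3.7 L

TBW = 0.5 · 49 = 24.5 L
Free water deficit = TBW · (Na/140 − 1)
= 24.5 · (161/140 − 1)
= 24.5 · 0.15
= 3.67 L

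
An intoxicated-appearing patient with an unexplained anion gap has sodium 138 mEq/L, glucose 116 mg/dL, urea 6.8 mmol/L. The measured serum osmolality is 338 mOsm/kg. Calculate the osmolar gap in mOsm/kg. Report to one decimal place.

Calculated osmolality = 2·Na + glucose/18 + urea
= 2·138 + 116/18 + 6.8
= 276 + 6.44 + 6.80
= 289.24 mOsm/kg ≈ 289.2 mOsm/kg
Osmolar gap = measured − calculated = 338 − 289.2 = 48.8 mOsm/kg

48.8 mOsm/kg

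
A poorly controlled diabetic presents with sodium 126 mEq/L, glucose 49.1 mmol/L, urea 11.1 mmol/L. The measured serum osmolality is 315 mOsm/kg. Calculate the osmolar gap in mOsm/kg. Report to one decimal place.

2.8 mOsm/kg

Calculated osmolality = 2·Na + glucose + urea
= 2·126 + 49.1 + 11.1
= 252 + 49.10 + 11.10
= 312.2 mOsm/kg ≈ 312.2 mOsm/kg
Osmolar gap = measured − calculated = 315 − 312.2 = 2.8 mOsm/kg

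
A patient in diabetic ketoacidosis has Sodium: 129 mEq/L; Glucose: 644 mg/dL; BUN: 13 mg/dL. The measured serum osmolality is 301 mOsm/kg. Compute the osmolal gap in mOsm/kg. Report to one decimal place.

2.6 mOsm/kg

Calculated osmolality = 2·Na + glucose/18 + BUN/2.8
= 2·129 + 644/18 + 13/2.8
= 258 + 35.78 + 4.64
= 298.42 mOsm/kg ≈ 298.4 mOsm/kg
Osmolar gap = measured − calculated = 301 − 298.4 = 2.6 mOsm/kg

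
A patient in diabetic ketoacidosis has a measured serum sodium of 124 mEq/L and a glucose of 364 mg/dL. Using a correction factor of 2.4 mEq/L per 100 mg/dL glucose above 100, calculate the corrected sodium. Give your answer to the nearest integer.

130 mEq/L

Corrected Na = measured Na + 2.4 · (glucose − 100)/100
= 124 + 2.4 · (364 − 100)/100
= 124 + 6.3
= 130.3 mEq/L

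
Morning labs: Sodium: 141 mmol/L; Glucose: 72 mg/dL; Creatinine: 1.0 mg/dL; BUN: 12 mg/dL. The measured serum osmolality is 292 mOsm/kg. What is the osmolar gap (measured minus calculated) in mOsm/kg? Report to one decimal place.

Calculated osmolality = 2·Na + glucose/18 + BUN/2.8
= 2·141 + 72/18 + 12/2.8
= 282 + 4 + 4.29
= 290.29 mOsm/kg ≈ 290.3 mOsm/kg
Osmolar gap = measured − calculated = 292 − 290.3 = 1.7 mOsm/kg

1.7 mOsm/kg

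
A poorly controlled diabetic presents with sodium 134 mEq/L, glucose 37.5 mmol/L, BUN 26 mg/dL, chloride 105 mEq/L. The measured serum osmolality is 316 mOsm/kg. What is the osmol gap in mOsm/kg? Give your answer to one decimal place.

Calculated osmolality = 2·Na + glucose + BUN/2.8
= 2·134 + 37.5 + 26/2.8
= 268 + 37.50 + 9.29
= 314.79 mOsm/kg ≈ 314.8 mOsm/kg
Osmolar gap = measured − calculated = 316 − 314.8 = 1.2 mOsm/kg

1.2 mOsm/kg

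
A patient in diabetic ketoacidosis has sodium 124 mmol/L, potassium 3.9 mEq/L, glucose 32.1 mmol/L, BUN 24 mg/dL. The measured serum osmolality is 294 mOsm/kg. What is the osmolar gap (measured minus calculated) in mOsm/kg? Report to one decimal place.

5.3 mOsm/kg

Calculated osmolality = 2·Na + glucose + BUN/2.8
= 2·124 + 32.1 + 24/2.8
= 248 + 32.10 + 8.57
= 288.67 mOsm/kg ≈ 288.7 mOsm/kg
Osmolar gap = measured − calculated = 294 − 288.7 = 5.3 mOsm/kg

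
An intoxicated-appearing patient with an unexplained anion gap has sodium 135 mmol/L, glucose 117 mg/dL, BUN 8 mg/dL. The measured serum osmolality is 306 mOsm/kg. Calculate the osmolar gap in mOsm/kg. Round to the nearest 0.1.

26.6 mOsm/kg

Calculated osmolality = 2·Na + glucose/18 + BUN/2.8
= 2·135 + 117/18 + 8/2.8
= 270 + 6.50 + 2.86
= 279.36 mOsm/kg ≈ 279.4 mOsm/kg
Osmolar gap = measured − calculated = 306 − 279.4 = 26.6 mOsm/kg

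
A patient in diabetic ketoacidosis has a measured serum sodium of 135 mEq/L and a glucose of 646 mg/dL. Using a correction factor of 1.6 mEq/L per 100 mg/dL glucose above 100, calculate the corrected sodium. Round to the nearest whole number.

144 mEq/L

Corrected Na = measured Na + 1.6 · (glucose − 100)/100
= 135 + 1.6 · (646 − 100)/100
= 135 + 8.7
= 143.7 mEq/L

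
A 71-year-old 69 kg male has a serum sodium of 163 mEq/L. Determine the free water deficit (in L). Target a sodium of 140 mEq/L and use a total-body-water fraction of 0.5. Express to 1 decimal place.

TBW = 0.5 · 69 = 34.5 L
Free water deficit = TBW · (Na/140 − 1)
= 34.5 · (163/140 − 1)
= 34.5 · 0.1643
= 5.67 L

5.7 L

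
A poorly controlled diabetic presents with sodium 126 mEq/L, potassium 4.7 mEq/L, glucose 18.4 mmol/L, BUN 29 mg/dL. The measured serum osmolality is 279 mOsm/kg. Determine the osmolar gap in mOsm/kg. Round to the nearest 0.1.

-1.8 mOsm/kg

Calculated osmolality = 2·Na + glucose + BUN/2.8
= 2·126 + 18.4 + 29/2.8
= 252 + 18.40 + 10.36
= 280.76 mOsm/kg ≈ 280.8 mOsm/kg
Osmolar gap = measured − calculated = 279 − 280.8 = -1.8 mOsm/kg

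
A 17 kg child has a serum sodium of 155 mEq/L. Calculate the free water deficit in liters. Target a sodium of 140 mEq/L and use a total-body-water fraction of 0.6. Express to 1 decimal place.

TBW = 0.6 · 17 = 10.2 L
Free water deficit = TBW · (Na/140 − 1)
= 10.2 · (155/140 − 1)
= 10.2 · 0.1071
= 1.09 L

1.1 L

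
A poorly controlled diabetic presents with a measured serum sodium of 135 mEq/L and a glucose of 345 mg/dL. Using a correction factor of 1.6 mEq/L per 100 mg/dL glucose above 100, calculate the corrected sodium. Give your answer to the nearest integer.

Corrected Na = measured Na + 1.6 · (glucose − 100)/100
= 135 + 1.6 · (345 − 100)/100
= 135 + 3.9
= 138.9 mEq/L

139 mEq/L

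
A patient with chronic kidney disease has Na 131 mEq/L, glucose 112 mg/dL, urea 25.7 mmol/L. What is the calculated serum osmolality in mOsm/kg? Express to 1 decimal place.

293.9 mOsm/kg

Calculated osmolality = 2·Na + glucose/18 + urea
= 2·131 + 112/18 + 25.7
= 262 + 6.22 + 25.70
= 293.92 mOsm/kg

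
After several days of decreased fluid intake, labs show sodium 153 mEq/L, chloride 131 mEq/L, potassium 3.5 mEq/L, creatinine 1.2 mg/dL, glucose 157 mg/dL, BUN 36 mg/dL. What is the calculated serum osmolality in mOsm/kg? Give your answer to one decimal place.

327.6 mOsm/kg

Calculated osmolality = 2·Na + glucose/18 + BUN/2.8
= 2·153 + 157/18 + 36/2.8
= 306 + 8.72 + 12.86
= 327.58 mOsm/kg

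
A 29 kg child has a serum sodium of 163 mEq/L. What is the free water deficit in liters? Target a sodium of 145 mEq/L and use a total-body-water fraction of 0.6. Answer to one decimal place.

2.2 L

TBW = 0.6 · 29 = 17.4 L
Free water deficit = TBW · (Na/145 − 1)
= 17.4 · (163/145 − 1)
= 17.4 · 0.1241
= 2.16 L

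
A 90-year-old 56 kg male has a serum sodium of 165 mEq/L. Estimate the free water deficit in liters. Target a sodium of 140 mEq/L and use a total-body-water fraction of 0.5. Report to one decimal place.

5.0 L

TBW = 0.5 · 56 = 28 L
Free water deficit = TBW · (Na/140 − 1)
= 28 · (165/140 − 1)
= 28 · 0.1786
= 5 L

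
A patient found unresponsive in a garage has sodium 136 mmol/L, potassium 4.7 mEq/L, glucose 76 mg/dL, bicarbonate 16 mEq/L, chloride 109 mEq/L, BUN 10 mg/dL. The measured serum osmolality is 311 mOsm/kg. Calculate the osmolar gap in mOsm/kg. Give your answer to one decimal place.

Calculated osmolality = 2·Na + glucose/18 + BUN/2.8
= 2·136 + 76/18 + 10/2.8
= 272 + 4.22 + 3.57
= 279.79 mOsm/kg ≈ 279.8 mOsm/kg
Osmolar gap = measured − calculated = 311 − 279.8 = 31.2 mOsm/kg

31.2 mOsm/kg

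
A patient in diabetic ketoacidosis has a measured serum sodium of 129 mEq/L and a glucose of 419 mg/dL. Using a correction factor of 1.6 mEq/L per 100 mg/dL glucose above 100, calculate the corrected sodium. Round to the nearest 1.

Corrected Na = measured Na + 1.6 · (glucose − 100)/100
= 129 + 1.6 · (419 − 100)/100
= 129 + 5.1
= 134.1 mEq/L

134 mEq/L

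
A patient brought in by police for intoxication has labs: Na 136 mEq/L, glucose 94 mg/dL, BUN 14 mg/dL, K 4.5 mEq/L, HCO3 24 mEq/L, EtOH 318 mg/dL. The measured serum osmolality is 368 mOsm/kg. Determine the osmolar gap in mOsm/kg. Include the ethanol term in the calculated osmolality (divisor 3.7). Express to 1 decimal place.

-0.2 mOsm/kg

Calculated osmolality = 2·Na + glucose/18 + BUN/2.8 + ethanol/3.7
= 2·136 + 94/18 + 14/2.8 + 318/3.7
= 272 + 5.22 + 5 + 85.95
= 368.17 mOsm/kg ≈ 368.2 mOsm/kg
Osmolar gap = measured − calculated = 368 − 368.2 = -0.2 mOsm/kg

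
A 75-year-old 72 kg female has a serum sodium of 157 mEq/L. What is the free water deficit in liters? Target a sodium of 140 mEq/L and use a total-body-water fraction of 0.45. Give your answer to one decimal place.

3.9 L

TBW = 0.45 · 72 = 32.4 L
Free water deficit = TBW · (Na/140 − 1)
= 32.4 · (157/140 − 1)
= 32.4 · 0.1214
= 3.93 L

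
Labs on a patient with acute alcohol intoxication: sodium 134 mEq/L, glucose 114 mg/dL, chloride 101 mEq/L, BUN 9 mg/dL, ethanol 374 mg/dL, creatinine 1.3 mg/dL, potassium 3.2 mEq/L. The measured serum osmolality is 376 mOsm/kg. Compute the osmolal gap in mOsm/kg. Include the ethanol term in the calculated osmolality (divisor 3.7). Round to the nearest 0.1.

Calculated osmolality = 2·Na + glucose/18 + BUN/2.8 + ethanol/3.7
= 2·134 + 114/18 + 9/2.8 + 374/3.7
= 268 + 6.33 + 3.21 + 101.08
= 378.62 mOsm/kg ≈ 378.6 mOsm/kg
Osmolar gap = measured − calculated = 376 − 378.6 = -2.6 mOsm/kg

-2.6 mOsm/kg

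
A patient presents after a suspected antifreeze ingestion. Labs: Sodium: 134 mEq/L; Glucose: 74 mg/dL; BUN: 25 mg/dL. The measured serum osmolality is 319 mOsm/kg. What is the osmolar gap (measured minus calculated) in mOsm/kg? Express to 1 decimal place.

Calculated osmolality = 2·Na + glucose/18 + BUN/2.8
= 2·134 + 74/18 + 25/2.8
= 268 + 4.11 + 8.93
= 281.04 mOsm/kg ≈ 281.0 mOsm/kg
Osmolar gap = measured − calculated = 319 − 281.0 = 38.0 mOsm/kg

38.0 mOsm/kg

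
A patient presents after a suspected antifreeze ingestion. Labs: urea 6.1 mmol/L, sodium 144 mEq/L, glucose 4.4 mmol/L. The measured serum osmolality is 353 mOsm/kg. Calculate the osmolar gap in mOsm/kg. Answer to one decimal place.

54.5 mOsm/kg

Calculated osmolality = 2·Na + glucose + urea
= 2·144 + 4.4 + 6.1
= 288 + 4.40 + 6.10
= 298.5 mOsm/kg ≈ 298.5 mOsm/kg
Osmolar gap = measured − calculated = 353 − 298.5 = 54.5 mOsm/kg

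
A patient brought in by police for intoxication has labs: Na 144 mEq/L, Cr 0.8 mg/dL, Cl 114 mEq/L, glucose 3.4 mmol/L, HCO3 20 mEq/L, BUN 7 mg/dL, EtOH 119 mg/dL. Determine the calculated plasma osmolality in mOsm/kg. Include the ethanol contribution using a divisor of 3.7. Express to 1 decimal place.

326.1 mOsm/kg

Calculated osmolality = 2·Na + glucose + BUN/2.8 + ethanol/3.7
= 2·144 + 3.4 + 7/2.8 + 119/3.7
= 288 + 3.40 + 2.50 + 32.16
= 326.06 mOsm/kg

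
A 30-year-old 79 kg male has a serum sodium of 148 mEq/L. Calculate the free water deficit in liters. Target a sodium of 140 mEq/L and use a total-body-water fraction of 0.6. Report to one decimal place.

TBW = 0.6 · 79 = 47.4 L
Free water deficit = TBW · (Na/140 − 1)
= 47.4 · (148/140 − 1)
= 47.4 · 0.0571
= 2.71 L

2.7 L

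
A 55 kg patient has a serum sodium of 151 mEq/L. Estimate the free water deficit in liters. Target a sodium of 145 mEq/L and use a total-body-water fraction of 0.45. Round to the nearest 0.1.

TBW = 0.45 · 55 = 24.75 L
Free water deficit = TBW · (Na/145 − 1)
= 24.75 · (151/145 − 1)
= 24.75 · 0.0414
= 1.02 L

1.0 L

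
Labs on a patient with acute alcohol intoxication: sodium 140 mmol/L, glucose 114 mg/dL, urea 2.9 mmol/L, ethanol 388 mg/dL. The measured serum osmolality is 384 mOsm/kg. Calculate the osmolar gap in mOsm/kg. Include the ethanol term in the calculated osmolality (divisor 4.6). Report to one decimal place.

Calculated osmolality = 2·Na + glucose/18 + urea + ethanol/4.6
= 2·140 + 114/18 + 2.9 + 388/4.6
= 280 + 6.33 + 2.90 + 84.35
= 373.58 mOsm/kg ≈ 373.6 mOsm/kg
Osmolar gap = measured − calculated = 384 − 373.6 = 10.4 mOsm/kg

10.4 mOsm/kg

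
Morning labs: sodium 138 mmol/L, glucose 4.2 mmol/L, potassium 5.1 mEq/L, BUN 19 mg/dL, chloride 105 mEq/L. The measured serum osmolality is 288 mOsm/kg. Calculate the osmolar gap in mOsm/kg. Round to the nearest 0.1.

Calculated osmolality = 2·Na + glucose + BUN/2.8
= 2·138 + 4.2 + 19/2.8
= 276 + 4.20 + 6.79
= 286.99 mOsm/kg ≈ 287.0 mOsm/kg
Osmolar gap = measured − calculated = 288 − 287.0 = 1.0 mOsm/kg

1.0 mOsm/kg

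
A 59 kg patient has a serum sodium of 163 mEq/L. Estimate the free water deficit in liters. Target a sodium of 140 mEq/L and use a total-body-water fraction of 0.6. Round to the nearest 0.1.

5.8 L

TBW = 0.6 · 59 = 35.4 L
Free water deficit = TBW · (Na/140 − 1)
= 35.4 · (163/140 − 1)
= 35.4 · 0.1643
= 5.82 L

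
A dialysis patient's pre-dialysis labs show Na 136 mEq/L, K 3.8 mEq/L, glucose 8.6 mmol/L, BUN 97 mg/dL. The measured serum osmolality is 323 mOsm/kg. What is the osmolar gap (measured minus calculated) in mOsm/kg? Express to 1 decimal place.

7.8 mOsm/kg

Calculated osmolality = 2·Na + glucose + BUN/2.8
= 2·136 + 8.6 + 97/2.8
= 272 + 8.60 + 34.64
= 315.24 mOsm/kg ≈ 315.2 mOsm/kg
Osmolar gap = measured − calculated = 323 − 315.2 = 7.8 mOsm/kg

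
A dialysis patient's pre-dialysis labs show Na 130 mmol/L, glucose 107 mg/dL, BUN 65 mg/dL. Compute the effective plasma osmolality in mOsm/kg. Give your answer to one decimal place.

Effective osmolality excludes urea (freely permeant across cell membranes):
2·Na + glucose/18
= 2·130 + 107/18
= 260 + 5.94
= 265.94 mOsm/kg

265.9 mOsm/kg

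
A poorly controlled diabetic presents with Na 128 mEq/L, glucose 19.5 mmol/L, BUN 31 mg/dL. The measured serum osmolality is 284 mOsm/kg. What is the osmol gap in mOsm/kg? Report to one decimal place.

Calculated osmolality = 2·Na + glucose + BUN/2.8
= 2·128 + 19.5 + 31/2.8
= 256 + 19.50 + 11.07
= 286.57 mOsm/kg ≈ 286.6 mOsm/kg
Osmolar gap = measured − calculated = 284 − 286.6 = -2.6 mOsm/kg

-2.6 mOsm/kg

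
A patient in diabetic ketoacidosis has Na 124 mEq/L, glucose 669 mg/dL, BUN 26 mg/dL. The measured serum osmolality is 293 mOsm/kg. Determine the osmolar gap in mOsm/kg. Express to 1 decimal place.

-1.5 mOsm/kg

Calculated osmolality = 2·Na + glucose/18 + BUN/2.8
= 2·124 + 669/18 + 26/2.8
= 248 + 37.17 + 9.29
= 294.46 mOsm/kg ≈ 294.5 mOsm/kg
Osmolar gap = measured − calculated = 293 − 294.5 = -1.5 mOsm/kg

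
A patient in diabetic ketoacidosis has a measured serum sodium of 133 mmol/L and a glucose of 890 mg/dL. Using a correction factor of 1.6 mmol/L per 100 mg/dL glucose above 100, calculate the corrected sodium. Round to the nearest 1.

146 mmol/L

Corrected Na = measured Na + 1.6 · (glucose − 100)/100
= 133 + 1.6 · (890 − 100)/100
= 133 + 12.6
= 145.6 mmol/L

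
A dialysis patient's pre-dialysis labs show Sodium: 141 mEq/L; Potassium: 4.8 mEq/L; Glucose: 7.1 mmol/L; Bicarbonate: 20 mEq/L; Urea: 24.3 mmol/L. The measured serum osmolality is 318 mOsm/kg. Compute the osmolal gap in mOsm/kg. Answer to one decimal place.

4.6 mOsm/kg

Calculated osmolality = 2·Na + glucose + urea
= 2·141 + 7.1 + 24.3
= 282 + 7.10 + 24.30
= 313.4 mOsm/kg ≈ 313.4 mOsm/kg
Osmolar gap = measured − calculated = 318 − 313.4 = 4.6 mOsm/kg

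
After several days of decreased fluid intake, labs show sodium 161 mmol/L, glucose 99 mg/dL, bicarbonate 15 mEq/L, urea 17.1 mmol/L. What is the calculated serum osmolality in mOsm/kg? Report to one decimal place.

Calculated osmolality = 2·Na + glucose/18 + urea
= 2·161 + 99/18 + 17.1
= 322 + 5.50 + 17.10
= 344.6 mOsm/kg

344.6 mOsm/kg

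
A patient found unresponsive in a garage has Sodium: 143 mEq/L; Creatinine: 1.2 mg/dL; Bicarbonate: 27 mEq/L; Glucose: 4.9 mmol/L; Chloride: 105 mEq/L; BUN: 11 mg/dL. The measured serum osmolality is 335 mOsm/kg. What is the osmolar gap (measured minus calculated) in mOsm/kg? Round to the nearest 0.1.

40.2 mOsm/kg

Calculated osmolality = 2·Na + glucose + BUN/2.8
= 2·143 + 4.9 + 11/2.8
= 286 + 4.90 + 3.93
= 294.83 mOsm/kg ≈ 294.8 mOsm/kg
Osmolar gap = measured − calculated = 335 − 294.8 = 40.2 mOsm/kg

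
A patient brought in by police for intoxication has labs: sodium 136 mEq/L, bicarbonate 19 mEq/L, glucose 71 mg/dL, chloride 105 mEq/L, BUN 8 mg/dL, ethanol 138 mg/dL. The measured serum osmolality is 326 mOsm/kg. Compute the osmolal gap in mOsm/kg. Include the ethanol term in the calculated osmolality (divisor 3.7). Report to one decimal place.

9.9 mOsm/kg

Calculated osmolality = 2·Na + glucose/18 + BUN/2.8 + ethanol/3.7
= 2·136 + 71/18 + 8/2.8 + 138/3.7
= 272 + 3.94 + 2.86 + 37.30
= 316.1 mOsm/kg ≈ 316.1 mOsm/kg
Osmolar gap = measured − calculated = 326 − 316.1 = 9.9 mOsm/kg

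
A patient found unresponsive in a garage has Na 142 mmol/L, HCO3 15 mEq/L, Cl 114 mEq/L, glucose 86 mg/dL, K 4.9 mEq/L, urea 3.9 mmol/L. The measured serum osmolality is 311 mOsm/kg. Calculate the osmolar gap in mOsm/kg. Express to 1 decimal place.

Calculated osmolality = 2·Na + glucose/18 + urea
= 2·142 + 86/18 + 3.9
= 284 + 4.78 + 3.90
= 292.68 mOsm/kg ≈ 292.7 mOsm/kg
Osmolar gap = measured − calculated = 311 − 292.7 = 18.3 mOsm/kg

18.3 mOsm/kg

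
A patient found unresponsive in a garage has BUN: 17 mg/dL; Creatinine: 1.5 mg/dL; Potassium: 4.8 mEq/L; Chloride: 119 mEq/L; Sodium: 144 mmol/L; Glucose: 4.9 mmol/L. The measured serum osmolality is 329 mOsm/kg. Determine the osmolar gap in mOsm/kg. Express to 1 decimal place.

Calculated osmolality = 2·Na + glucose + BUN/2.8
= 2·144 + 4.9 + 17/2.8
= 288 + 4.90 + 6.07
= 298.97 mOsm/kg ≈ 299.0 mOsm/kg
Osmolar gap = measured − calculated = 329 − 299.0 = 30.0 mOsm/kg

30.0 mOsm/kg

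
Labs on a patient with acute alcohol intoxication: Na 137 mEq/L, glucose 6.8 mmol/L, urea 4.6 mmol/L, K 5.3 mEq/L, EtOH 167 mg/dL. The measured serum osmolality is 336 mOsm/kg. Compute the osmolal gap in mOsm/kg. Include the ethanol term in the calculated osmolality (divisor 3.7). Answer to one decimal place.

5.5 mOsm/kg

Calculated osmolality = 2·Na + glucose + urea + ethanol/3.7
= 2·137 + 6.8 + 4.6 + 167/3.7
= 274 + 6.80 + 4.60 + 45.14
= 330.54 mOsm/kg ≈ 330.5 mOsm/kg
Osmolar gap = measured − calculated = 336 − 330.5 = 5.5 mOsm/kg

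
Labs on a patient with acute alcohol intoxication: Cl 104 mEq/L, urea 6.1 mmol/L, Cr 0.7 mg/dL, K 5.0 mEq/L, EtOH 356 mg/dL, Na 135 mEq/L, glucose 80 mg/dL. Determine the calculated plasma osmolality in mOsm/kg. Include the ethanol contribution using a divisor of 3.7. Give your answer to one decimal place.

Calculated osmolality = 2·Na + glucose/18 + urea + ethanol/3.7
= 2·135 + 80/18 + 6.1 + 356/3.7
= 270 + 4.44 + 6.10 + 96.22
= 376.76 mOsm/kg

376.8 mOsm/kg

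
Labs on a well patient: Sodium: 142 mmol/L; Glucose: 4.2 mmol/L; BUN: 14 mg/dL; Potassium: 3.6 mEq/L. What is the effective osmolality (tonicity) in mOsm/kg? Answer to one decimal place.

288.2 mOsm/kg

Effective osmolality excludes urea (freely permeant across cell membranes):
2·Na + glucose
= 2·142 + 4.2
= 284 + 4.2
= 288.2 mOsm/kg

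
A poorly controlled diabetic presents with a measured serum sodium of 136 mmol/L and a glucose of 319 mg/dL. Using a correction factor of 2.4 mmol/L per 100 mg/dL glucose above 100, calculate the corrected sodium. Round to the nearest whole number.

Corrected Na = measured Na + 2.4 · (glucose − 100)/100
= 136 + 2.4 · (319 − 100)/100
= 136 + 5.3
= 141.3 mmol/L

141 mmol/L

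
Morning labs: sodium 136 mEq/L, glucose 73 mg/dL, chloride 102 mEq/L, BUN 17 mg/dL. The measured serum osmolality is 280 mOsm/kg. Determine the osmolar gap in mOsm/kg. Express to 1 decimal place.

Calculated osmolality = 2·Na + glucose/18 + BUN/2.8
= 2·136 + 73/18 + 17/2.8
= 272 + 4.06 + 6.07
= 282.13 mOsm/kg ≈ 282.1 mOsm/kg
Osmolar gap = measured − calculated = 280 − 282.1 = -2.1 mOsm/kg

-2.1 mOsm/kg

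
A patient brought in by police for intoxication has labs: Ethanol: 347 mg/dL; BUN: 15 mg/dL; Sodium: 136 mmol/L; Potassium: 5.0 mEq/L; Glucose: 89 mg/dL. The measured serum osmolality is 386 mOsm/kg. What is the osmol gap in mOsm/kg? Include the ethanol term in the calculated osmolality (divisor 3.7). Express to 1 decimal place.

Calculated osmolality = 2·Na + glucose/18 + BUN/2.8 + ethanol/3.7
= 2·136 + 89/18 + 15/2.8 + 347/3.7
= 272 + 4.94 + 5.36 + 93.78
= 376.08 mOsm/kg ≈ 376.1 mOsm/kg
Osmolar gap = measured − calculated = 386 − 376.1 = 9.9 mOsm/kg

9.9 mOsm/kg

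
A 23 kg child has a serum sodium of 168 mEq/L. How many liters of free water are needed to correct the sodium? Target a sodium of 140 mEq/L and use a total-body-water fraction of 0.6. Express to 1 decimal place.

TBW = 0.6 · 23 = 13.8 L
Free water deficit = TBW · (Na/140 − 1)
= 13.8 · (168/140 − 1)
= 13.8 · 0.2
= 2.76 L

2.8 L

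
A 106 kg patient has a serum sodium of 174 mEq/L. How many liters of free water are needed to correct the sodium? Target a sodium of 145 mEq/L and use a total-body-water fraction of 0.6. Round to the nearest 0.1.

12.7 L

TBW = 0.6 · 106 = 63.6 L
Free water deficit = TBW · (Na/145 − 1)
= 63.6 · (174/145 − 1)
= 63.6 · 0.2
= 12.72 L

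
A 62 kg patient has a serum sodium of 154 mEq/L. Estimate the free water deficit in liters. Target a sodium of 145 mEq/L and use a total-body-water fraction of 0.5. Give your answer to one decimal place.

TBW = 0.5 · 62 = 31 L
Free water deficit = TBW · (Na/145 − 1)
= 31 · (154/145 − 1)
= 31 · 0.0621
= 1.93 L

1.9 L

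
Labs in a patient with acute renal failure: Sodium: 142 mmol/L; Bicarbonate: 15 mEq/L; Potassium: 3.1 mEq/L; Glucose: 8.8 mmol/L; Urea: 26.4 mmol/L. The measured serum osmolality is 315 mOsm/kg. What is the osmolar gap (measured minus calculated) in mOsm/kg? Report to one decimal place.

Calculated osmolality = 2·Na + glucose + urea
= 2·142 + 8.8 + 26.4
= 284 + 8.80 + 26.40
= 319.2 mOsm/kg ≈ 319.2 mOsm/kg
Osmolar gap = measured − calculated = 315 − 319.2 = -4.2 mOsm/kg

-4.2 mOsm/kg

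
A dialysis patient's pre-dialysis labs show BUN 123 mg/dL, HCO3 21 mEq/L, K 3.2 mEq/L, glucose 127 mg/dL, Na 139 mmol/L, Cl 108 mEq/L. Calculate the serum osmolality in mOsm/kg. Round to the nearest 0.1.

Calculated osmolality = 2·Na + glucose/18 + BUN/2.8
= 2·139 + 127/18 + 123/2.8
= 278 + 7.06 + 43.93
= 328.99 mOsm/kg

329.0 mOsm/kg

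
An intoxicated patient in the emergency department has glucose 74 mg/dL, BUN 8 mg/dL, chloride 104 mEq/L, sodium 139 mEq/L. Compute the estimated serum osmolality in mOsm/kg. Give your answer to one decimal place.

285.0 mOsm/kg

Calculated osmolality = 2·Na + glucose/18 + BUN/2.8
= 2·139 + 74/18 + 8/2.8
= 278 + 4.11 + 2.86
= 284.97 mOsm/kg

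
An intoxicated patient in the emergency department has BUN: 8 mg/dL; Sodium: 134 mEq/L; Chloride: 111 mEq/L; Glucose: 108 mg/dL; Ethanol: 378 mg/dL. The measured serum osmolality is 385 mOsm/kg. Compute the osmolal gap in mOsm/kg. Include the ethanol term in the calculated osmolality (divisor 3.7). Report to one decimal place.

6.0 mOsm/kg

Calculated osmolality = 2·Na + glucose/18 + BUN/2.8 + ethanol/3.7
= 2·134 + 108/18 + 8/2.8 + 378/3.7
= 268 + 6 + 2.86 + 102.16
= 379.02 mOsm/kg ≈ 379.0 mOsm/kg
Osmolar gap = measured − calculated = 385 − 379.0 = 6.0 mOsm/kg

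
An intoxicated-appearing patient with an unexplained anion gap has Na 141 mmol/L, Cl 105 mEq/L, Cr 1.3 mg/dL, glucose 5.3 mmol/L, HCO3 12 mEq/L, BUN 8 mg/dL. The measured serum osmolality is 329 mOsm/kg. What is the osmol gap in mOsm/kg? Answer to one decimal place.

Calculated osmolality = 2·Na + glucose + BUN/2.8
= 2·141 + 5.3 + 8/2.8
= 282 + 5.30 + 2.86
= 290.16 mOsm/kg ≈ 290.2 mOsm/kg
Osmolar gap = measured − calculated = 329 − 290.2 = 38.8 mOsm/kg

38.8 mOsm/kg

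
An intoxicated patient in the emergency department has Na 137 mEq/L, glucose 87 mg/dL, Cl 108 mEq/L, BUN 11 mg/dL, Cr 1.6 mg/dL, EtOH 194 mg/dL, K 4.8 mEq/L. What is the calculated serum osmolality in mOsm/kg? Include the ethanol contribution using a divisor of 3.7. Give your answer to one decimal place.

Calculated osmolality = 2·Na + glucose/18 + BUN/2.8 + ethanol/3.7
= 2·137 + 87/18 + 11/2.8 + 194/3.7
= 274 + 4.83 + 3.93 + 52.43
= 335.19 mOsm/kg

335.2 mOsm/kg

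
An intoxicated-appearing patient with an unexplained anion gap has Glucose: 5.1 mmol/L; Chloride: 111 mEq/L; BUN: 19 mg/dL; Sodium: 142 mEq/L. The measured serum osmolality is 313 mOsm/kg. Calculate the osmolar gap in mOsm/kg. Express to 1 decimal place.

Calculated osmolality = 2·Na + glucose + BUN/2.8
= 2·142 + 5.1 + 19/2.8
= 284 + 5.10 + 6.79
= 295.89 mOsm/kg ≈ 295.9 mOsm/kg
Osmolar gap = measured − calculated = 313 − 295.9 = 17.1 mOsm/kg

17.1 mOsm/kg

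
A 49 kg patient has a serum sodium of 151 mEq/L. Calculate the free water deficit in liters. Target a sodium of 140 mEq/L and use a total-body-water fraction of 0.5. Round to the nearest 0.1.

1.9 L

TBW = 0.5 · 49 = 24.5 L
Free water deficit = TBW · (Na/140 − 1)
= 24.5 · (151/140 − 1)
= 24.5 · 0.0786
= 1.93 L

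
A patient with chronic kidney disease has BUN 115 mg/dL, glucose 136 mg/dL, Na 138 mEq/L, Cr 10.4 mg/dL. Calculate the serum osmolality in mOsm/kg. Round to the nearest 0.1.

Calculated osmolality = 2·Na + glucose/18 + BUN/2.8
= 2·138 + 136/18 + 115/2.8
= 276 + 7.56 + 41.07
= 324.63 mOsm/kg

324.6 mOsm/kg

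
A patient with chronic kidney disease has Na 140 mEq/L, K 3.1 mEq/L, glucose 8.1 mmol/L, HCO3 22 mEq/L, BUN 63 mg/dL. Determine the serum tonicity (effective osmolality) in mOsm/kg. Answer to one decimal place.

Effective osmolality excludes urea (freely permeant across cell membranes):
2·Na + glucose
= 2·140 + 8.1
= 280 + 8.1
= 288.1 mOsm/kg

288.1 mOsm/kg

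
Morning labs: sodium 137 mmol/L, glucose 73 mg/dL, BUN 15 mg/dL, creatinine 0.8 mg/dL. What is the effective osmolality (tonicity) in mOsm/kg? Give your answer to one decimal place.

Effective osmolality excludes urea (freely permeant across cell membranes):
2·Na + glucose/18
= 2·137 + 73/18
= 274 + 4.06
= 278.06 mOsm/kg

278.1 mOsm/kg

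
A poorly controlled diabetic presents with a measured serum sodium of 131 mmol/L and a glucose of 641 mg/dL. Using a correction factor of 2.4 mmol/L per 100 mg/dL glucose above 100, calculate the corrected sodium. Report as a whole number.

Corrected Na = measured Na + 2.4 · (glucose − 100)/100
= 131 + 2.4 · (641 − 100)/100
= 131 + 13
= 144 mmol/L

144 mmol/L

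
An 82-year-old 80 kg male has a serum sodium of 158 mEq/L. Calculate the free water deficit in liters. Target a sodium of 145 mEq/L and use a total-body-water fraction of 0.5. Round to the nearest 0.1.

3.6 L

TBW = 0.5 · 80 = 40 L
Free water deficit = TBW · (Na/145 − 1)
= 40 · (158/145 − 1)
= 40 · 0.0897
= 3.59 L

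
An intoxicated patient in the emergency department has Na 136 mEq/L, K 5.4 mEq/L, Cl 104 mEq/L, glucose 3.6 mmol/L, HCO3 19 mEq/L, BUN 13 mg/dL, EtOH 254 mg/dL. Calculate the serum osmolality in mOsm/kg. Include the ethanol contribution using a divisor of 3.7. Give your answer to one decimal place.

Calculated osmolality = 2·Na + glucose + BUN/2.8 + ethanol/3.7
= 2·136 + 3.6 + 13/2.8 + 254/3.7
= 272 + 3.60 + 4.64 + 68.65
= 348.89 mOsm/kg

348.9 mOsm/kg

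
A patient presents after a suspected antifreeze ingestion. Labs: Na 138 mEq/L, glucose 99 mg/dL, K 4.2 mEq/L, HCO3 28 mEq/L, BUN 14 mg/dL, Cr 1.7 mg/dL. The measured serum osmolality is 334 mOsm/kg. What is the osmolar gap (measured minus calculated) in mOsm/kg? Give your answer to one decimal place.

Calculated osmolality = 2·Na + glucose/18 + BUN/2.8
= 2·138 + 99/18 + 14/2.8
= 276 + 5.50 + 5
= 286.5 mOsm/kg ≈ 286.5 mOsm/kg
Osmolar gap = measured − calculated = 334 − 286.5 = 47.5 mOsm/kg

47.5 mOsm/kg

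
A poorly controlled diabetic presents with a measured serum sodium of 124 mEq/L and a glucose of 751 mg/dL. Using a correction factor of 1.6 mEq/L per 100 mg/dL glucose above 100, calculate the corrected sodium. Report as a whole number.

134 mEq/L

Corrected Na = measured Na + 1.6 · (glucose − 100)/100
= 124 + 1.6 · (751 − 100)/100
= 124 + 10.4
= 134.4 mEq/L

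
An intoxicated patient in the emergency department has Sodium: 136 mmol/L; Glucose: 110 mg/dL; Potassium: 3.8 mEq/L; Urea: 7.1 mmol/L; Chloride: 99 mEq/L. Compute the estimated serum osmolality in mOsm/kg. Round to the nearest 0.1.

Calculated osmolality = 2·Na + glucose/18 + urea
= 2·136 + 110/18 + 7.1
= 272 + 6.11 + 7.10
= 285.21 mOsm/kg

285.2 mOsm/kg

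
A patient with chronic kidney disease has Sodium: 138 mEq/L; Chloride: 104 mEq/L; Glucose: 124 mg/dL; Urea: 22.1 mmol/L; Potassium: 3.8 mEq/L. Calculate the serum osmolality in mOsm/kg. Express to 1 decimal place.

Calculated osmolality = 2·Na + glucose/18 + urea
= 2·138 + 124/18 + 22.1
= 276 + 6.89 + 22.10
= 304.99 mOsm/kg

305.0 mOsm/kg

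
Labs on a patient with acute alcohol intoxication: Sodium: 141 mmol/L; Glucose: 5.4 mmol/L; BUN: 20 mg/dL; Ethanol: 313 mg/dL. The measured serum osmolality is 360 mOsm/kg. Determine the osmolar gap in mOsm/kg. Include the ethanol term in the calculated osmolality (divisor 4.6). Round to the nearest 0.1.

-2.6 mOsm/kg

Calculated osmolality = 2·Na + glucose + BUN/2.8 + ethanol/4.6
= 2·141 + 5.4 + 20/2.8 + 313/4.6
= 282 + 5.40 + 7.14 + 68.04
= 362.58 mOsm/kg ≈ 362.6 mOsm/kg
Osmolar gap = measured − calculated = 360 − 362.6 = -2.6 mOsm/kg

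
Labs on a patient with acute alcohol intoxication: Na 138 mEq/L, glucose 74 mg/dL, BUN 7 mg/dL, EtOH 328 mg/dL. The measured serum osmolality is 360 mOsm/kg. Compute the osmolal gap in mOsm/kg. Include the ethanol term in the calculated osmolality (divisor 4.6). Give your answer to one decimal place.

6.1 mOsm/kg

Calculated osmolality = 2·Na + glucose/18 + BUN/2.8 + ethanol/4.6
= 2·138 + 74/18 + 7/2.8 + 328/4.6
= 276 + 4.11 + 2.50 + 71.30
= 353.91 mOsm/kg ≈ 353.9 mOsm/kg
Osmolar gap = measured − calculated = 360 − 353.9 = 6.1 mOsm/kg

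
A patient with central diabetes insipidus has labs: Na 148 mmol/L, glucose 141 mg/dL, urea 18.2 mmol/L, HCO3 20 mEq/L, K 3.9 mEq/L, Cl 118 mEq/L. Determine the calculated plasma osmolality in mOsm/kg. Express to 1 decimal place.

322.0 mOsm/kg

Calculated osmolality = 2·Na + glucose/18 + urea
= 2·148 + 141/18 + 18.2
= 296 + 7.83 + 18.20
= 322.03 mOsm/kg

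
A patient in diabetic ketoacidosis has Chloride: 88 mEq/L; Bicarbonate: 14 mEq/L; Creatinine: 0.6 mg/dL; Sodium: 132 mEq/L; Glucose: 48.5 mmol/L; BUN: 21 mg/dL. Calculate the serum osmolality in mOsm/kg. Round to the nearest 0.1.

Calculated osmolality = 2·Na + glucose + BUN/2.8
= 2·132 + 48.5 + 21/2.8
= 264 + 48.50 + 7.50
= 320 mOsm/kg

320.0 mOsm/kg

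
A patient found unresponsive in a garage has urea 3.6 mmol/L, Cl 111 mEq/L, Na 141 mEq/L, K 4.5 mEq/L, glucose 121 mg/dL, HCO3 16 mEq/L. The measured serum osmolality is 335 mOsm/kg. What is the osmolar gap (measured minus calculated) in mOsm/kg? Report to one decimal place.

42.7 mOsm/kg

Calculated osmolality = 2·Na + glucose/18 + urea
= 2·141 + 121/18 + 3.6
= 282 + 6.72 + 3.60
= 292.32 mOsm/kg ≈ 292.3 mOsm/kg
Osmolar gap = measured − calculated = 335 − 292.3 = 42.7 mOsm/kg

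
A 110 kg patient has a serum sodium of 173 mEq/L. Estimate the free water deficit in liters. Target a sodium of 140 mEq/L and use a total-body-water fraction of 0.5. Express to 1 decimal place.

13.0 L

TBW = 0.5 · 110 = 55 L
Free water deficit = TBW · (Na/140 − 1)
= 55 · (173/140 − 1)
= 55 · 0.2357
= 12.96 L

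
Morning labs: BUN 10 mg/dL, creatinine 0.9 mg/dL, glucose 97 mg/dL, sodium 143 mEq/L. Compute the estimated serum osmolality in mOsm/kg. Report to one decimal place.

Calculated osmolality = 2·Na + glucose/18 + BUN/2.8
= 2·143 + 97/18 + 10/2.8
= 286 + 5.39 + 3.57
= 294.96 mOsm/kg

295.0 mOsm/kg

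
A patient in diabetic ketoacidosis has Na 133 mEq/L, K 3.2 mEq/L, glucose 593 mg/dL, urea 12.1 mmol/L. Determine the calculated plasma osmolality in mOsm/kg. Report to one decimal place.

311.0 mOsm/kg

Calculated osmolality = 2·Na + glucose/18 + urea
= 2·133 + 593/18 + 12.1
= 266 + 32.94 + 12.10
= 311.04 mOsm/kg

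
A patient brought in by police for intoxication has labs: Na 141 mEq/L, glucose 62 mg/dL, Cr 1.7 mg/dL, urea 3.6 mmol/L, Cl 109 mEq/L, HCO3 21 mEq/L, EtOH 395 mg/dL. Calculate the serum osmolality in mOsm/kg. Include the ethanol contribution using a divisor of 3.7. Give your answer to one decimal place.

Calculated osmolality = 2·Na + glucose/18 + urea + ethanol/3.7
= 2·141 + 62/18 + 3.6 + 395/3.7
= 282 + 3.44 + 3.60 + 106.76
= 395.8 mOsm/kg

395.8 mOsm/kg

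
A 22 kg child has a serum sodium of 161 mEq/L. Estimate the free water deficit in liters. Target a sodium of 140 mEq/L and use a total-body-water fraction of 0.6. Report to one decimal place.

TBW = 0.6 · 22 = 13.2 L
Free water deficit = TBW · (Na/140 − 1)
= 13.2 · (161/140 − 1)
= 13.2 · 0.15
= 1.98 L

2.0 L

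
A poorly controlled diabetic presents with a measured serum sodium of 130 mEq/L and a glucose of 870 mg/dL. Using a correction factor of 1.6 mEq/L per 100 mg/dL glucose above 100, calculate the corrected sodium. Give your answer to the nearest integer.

142 mEq/L

Corrected Na = measured Na + 1.6 · (glucose − 100)/100
= 130 + 1.6 · (870 − 100)/100
= 130 + 12.3
= 142.3 mEq/L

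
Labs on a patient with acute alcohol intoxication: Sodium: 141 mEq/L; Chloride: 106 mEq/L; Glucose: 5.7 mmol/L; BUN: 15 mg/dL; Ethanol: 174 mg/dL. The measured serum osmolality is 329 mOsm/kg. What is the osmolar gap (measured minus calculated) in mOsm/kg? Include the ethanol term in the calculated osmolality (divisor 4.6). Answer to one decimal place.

Calculated osmolality = 2·Na + glucose + BUN/2.8 + ethanol/4.6
= 2·141 + 5.7 + 15/2.8 + 174/4.6
= 282 + 5.70 + 5.36 + 37.83
= 330.89 mOsm/kg ≈ 330.9 mOsm/kg
Osmolar gap = measured − calculated = 329 − 330.9 = -1.9 mOsm/kg

-1.9 mOsm/kg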